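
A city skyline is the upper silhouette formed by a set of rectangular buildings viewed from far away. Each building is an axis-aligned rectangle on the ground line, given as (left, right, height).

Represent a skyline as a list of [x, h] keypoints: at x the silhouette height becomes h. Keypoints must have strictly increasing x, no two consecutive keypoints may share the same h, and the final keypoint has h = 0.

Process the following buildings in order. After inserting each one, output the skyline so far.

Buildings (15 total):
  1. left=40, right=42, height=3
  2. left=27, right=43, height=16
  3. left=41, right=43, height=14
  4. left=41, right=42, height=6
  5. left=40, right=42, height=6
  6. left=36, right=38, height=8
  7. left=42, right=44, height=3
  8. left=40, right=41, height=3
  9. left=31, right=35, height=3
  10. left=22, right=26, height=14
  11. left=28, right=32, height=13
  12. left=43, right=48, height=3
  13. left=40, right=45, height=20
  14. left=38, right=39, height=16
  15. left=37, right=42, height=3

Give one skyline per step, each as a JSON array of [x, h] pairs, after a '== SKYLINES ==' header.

== SKYLINES ==
[[40,3],[42,0]]
[[27,16],[43,0]]
[[27,16],[43,0]]
[[27,16],[43,0]]
[[27,16],[43,0]]
[[27,16],[43,0]]
[[27,16],[43,3],[44,0]]
[[27,16],[43,3],[44,0]]
[[27,16],[43,3],[44,0]]
[[22,14],[26,0],[27,16],[43,3],[44,0]]
[[22,14],[26,0],[27,16],[43,3],[44,0]]
[[22,14],[26,0],[27,16],[43,3],[48,0]]
[[22,14],[26,0],[27,16],[40,20],[45,3],[48,0]]
[[22,14],[26,0],[27,16],[40,20],[45,3],[48,0]]
[[22,14],[26,0],[27,16],[40,20],[45,3],[48,0]]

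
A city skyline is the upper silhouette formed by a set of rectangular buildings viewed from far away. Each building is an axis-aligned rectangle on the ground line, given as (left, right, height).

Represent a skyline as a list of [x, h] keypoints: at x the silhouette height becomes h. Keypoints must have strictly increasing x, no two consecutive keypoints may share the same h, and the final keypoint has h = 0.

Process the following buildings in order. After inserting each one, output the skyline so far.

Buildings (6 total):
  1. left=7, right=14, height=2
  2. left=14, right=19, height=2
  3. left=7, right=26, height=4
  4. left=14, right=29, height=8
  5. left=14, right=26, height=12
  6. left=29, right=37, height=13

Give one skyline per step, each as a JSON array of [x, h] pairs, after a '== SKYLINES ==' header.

== SKYLINES ==
[[7,2],[14,0]]
[[7,2],[19,0]]
[[7,4],[26,0]]
[[7,4],[14,8],[29,0]]
[[7,4],[14,12],[26,8],[29,0]]
[[7,4],[14,12],[26,8],[29,13],[37,0]]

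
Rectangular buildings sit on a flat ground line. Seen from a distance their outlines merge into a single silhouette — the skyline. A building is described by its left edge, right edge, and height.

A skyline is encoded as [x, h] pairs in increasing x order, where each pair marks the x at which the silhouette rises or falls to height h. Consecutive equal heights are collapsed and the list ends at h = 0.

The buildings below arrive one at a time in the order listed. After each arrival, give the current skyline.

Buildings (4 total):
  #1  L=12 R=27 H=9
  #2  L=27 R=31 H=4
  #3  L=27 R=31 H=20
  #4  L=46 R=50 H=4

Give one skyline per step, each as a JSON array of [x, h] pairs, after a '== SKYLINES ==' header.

== SKYLINES ==
[[12,9],[27,0]]
[[12,9],[27,4],[31,0]]
[[12,9],[27,20],[31,0]]
[[12,9],[27,20],[31,0],[46,4],[50,0]]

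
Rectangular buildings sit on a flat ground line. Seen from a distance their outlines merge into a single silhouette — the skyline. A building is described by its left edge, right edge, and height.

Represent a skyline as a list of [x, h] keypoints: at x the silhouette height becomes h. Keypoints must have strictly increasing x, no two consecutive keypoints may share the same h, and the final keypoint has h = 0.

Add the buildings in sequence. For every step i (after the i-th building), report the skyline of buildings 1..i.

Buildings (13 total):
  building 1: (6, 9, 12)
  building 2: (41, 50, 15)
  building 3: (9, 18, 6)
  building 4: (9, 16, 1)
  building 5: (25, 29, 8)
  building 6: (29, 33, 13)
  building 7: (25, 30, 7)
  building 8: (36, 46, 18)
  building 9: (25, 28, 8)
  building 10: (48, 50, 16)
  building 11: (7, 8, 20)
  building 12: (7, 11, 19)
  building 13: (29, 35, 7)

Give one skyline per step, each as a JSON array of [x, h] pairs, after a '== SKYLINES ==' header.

== SKYLINES ==
[[6,12],[9,0]]
[[6,12],[9,0],[41,15],[50,0]]
[[6,12],[9,6],[18,0],[41,15],[50,0]]
[[6,12],[9,6],[18,0],[41,15],[50,0]]
[[6,12],[9,6],[18,0],[25,8],[29,0],[41,15],[50,0]]
[[6,12],[9,6],[18,0],[25,8],[29,13],[33,0],[41,15],[50,0]]
[[6,12],[9,6],[18,0],[25,8],[29,13],[33,0],[41,15],[50,0]]
[[6,12],[9,6],[18,0],[25,8],[29,13],[33,0],[36,18],[46,15],[50,0]]
[[6,12],[9,6],[18,0],[25,8],[29,13],[33,0],[36,18],[46,15],[50,0]]
[[6,12],[9,6],[18,0],[25,8],[29,13],[33,0],[36,18],[46,15],[48,16],[50,0]]
[[6,12],[7,20],[8,12],[9,6],[18,0],[25,8],[29,13],[33,0],[36,18],[46,15],[48,16],[50,0]]
[[6,12],[7,20],[8,19],[11,6],[18,0],[25,8],[29,13],[33,0],[36,18],[46,15],[48,16],[50,0]]
[[6,12],[7,20],[8,19],[11,6],[18,0],[25,8],[29,13],[33,7],[35,0],[36,18],[46,15],[48,16],[50,0]]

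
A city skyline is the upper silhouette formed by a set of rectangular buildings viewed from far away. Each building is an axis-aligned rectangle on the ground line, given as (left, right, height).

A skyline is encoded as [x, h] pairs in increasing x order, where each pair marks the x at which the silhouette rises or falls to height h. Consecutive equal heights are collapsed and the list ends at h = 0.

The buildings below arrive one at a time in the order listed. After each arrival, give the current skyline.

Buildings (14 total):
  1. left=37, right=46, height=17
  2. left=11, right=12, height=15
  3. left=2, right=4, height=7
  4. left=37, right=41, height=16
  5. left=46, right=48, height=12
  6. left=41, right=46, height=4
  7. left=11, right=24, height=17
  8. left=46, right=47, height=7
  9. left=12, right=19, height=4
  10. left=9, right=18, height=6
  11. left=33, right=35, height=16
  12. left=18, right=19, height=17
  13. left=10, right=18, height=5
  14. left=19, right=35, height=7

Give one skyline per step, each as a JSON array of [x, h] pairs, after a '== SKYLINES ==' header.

== SKYLINES ==
[[37,17],[46,0]]
[[11,15],[12,0],[37,17],[46,0]]
[[2,7],[4,0],[11,15],[12,0],[37,17],[46,0]]
[[2,7],[4,0],[11,15],[12,0],[37,17],[46,0]]
[[2,7],[4,0],[11,15],[12,0],[37,17],[46,12],[48,0]]
[[2,7],[4,0],[11,15],[12,0],[37,17],[46,12],[48,0]]
[[2,7],[4,0],[11,17],[24,0],[37,17],[46,12],[48,0]]
[[2,7],[4,0],[11,17],[24,0],[37,17],[46,12],[48,0]]
[[2,7],[4,0],[11,17],[24,0],[37,17],[46,12],[48,0]]
[[2,7],[4,0],[9,6],[11,17],[24,0],[37,17],[46,12],[48,0]]
[[2,7],[4,0],[9,6],[11,17],[24,0],[33,16],[35,0],[37,17],[46,12],[48,0]]
[[2,7],[4,0],[9,6],[11,17],[24,0],[33,16],[35,0],[37,17],[46,12],[48,0]]
[[2,7],[4,0],[9,6],[11,17],[24,0],[33,16],[35,0],[37,17],[46,12],[48,0]]
[[2,7],[4,0],[9,6],[11,17],[24,7],[33,16],[35,0],[37,17],[46,12],[48,0]]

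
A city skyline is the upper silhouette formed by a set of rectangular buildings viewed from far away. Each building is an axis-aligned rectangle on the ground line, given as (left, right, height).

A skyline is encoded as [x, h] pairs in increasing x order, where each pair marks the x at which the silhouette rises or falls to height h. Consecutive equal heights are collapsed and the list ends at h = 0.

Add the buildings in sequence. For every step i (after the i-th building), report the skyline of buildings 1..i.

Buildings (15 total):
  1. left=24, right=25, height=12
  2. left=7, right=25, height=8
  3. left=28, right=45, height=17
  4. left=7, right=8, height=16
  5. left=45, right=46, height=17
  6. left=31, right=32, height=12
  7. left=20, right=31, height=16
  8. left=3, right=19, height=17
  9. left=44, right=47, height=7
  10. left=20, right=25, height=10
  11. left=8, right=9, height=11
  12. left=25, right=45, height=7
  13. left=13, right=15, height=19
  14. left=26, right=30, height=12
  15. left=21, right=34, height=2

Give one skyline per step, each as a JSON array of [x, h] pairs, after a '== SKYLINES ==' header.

== SKYLINES ==
[[24,12],[25,0]]
[[7,8],[24,12],[25,0]]
[[7,8],[24,12],[25,0],[28,17],[45,0]]
[[7,16],[8,8],[24,12],[25,0],[28,17],[45,0]]
[[7,16],[8,8],[24,12],[25,0],[28,17],[46,0]]
[[7,16],[8,8],[24,12],[25,0],[28,17],[46,0]]
[[7,16],[8,8],[20,16],[28,17],[46,0]]
[[3,17],[19,8],[20,16],[28,17],[46,0]]
[[3,17],[19,8],[20,16],[28,17],[46,7],[47,0]]
[[3,17],[19,8],[20,16],[28,17],[46,7],[47,0]]
[[3,17],[19,8],[20,16],[28,17],[46,7],[47,0]]
[[3,17],[19,8],[20,16],[28,17],[46,7],[47,0]]
[[3,17],[13,19],[15,17],[19,8],[20,16],[28,17],[46,7],[47,0]]
[[3,17],[13,19],[15,17],[19,8],[20,16],[28,17],[46,7],[47,0]]
[[3,17],[13,19],[15,17],[19,8],[20,16],[28,17],[46,7],[47,0]]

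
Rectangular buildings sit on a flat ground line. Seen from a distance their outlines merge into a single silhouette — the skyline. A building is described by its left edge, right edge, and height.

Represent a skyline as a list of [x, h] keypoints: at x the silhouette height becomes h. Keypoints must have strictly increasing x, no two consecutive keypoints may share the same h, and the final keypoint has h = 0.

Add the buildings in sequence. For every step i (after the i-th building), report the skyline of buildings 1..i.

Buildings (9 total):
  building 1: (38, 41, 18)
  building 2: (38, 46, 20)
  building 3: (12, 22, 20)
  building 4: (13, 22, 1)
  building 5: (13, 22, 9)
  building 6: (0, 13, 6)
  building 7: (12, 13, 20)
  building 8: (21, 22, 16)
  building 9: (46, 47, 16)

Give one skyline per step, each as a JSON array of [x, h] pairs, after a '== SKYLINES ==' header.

== SKYLINES ==
[[38,18],[41,0]]
[[38,20],[46,0]]
[[12,20],[22,0],[38,20],[46,0]]
[[12,20],[22,0],[38,20],[46,0]]
[[12,20],[22,0],[38,20],[46,0]]
[[0,6],[12,20],[22,0],[38,20],[46,0]]
[[0,6],[12,20],[22,0],[38,20],[46,0]]
[[0,6],[12,20],[22,0],[38,20],[46,0]]
[[0,6],[12,20],[22,0],[38,20],[46,16],[47,0]]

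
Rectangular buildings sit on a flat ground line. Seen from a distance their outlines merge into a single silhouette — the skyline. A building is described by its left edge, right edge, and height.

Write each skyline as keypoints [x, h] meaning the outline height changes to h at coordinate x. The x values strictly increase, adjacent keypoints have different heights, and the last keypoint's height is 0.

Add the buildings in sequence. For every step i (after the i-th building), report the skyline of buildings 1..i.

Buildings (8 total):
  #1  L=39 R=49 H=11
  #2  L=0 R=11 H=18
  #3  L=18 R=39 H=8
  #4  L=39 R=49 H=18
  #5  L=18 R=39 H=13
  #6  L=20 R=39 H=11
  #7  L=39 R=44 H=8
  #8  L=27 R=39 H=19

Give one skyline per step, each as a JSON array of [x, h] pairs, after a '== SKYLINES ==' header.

== SKYLINES ==
[[39,11],[49,0]]
[[0,18],[11,0],[39,11],[49,0]]
[[0,18],[11,0],[18,8],[39,11],[49,0]]
[[0,18],[11,0],[18,8],[39,18],[49,0]]
[[0,18],[11,0],[18,13],[39,18],[49,0]]
[[0,18],[11,0],[18,13],[39,18],[49,0]]
[[0,18],[11,0],[18,13],[39,18],[49,0]]
[[0,18],[11,0],[18,13],[27,19],[39,18],[49,0]]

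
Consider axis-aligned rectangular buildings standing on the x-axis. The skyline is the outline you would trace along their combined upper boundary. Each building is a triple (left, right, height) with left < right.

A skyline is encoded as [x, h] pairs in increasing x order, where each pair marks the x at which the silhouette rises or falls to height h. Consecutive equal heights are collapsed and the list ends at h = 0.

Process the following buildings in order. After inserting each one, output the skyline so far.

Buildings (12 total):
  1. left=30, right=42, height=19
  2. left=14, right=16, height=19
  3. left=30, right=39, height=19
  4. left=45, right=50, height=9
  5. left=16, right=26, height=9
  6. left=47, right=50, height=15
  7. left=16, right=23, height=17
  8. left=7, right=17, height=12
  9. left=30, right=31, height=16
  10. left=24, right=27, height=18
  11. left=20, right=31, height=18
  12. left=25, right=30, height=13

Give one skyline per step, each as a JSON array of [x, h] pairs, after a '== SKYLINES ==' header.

== SKYLINES ==
[[30,19],[42,0]]
[[14,19],[16,0],[30,19],[42,0]]
[[14,19],[16,0],[30,19],[42,0]]
[[14,19],[16,0],[30,19],[42,0],[45,9],[50,0]]
[[14,19],[16,9],[26,0],[30,19],[42,0],[45,9],[50,0]]
[[14,19],[16,9],[26,0],[30,19],[42,0],[45,9],[47,15],[50,0]]
[[14,19],[16,17],[23,9],[26,0],[30,19],[42,0],[45,9],[47,15],[50,0]]
[[7,12],[14,19],[16,17],[23,9],[26,0],[30,19],[42,0],[45,9],[47,15],[50,0]]
[[7,12],[14,19],[16,17],[23,9],[26,0],[30,19],[42,0],[45,9],[47,15],[50,0]]
[[7,12],[14,19],[16,17],[23,9],[24,18],[27,0],[30,19],[42,0],[45,9],[47,15],[50,0]]
[[7,12],[14,19],[16,17],[20,18],[30,19],[42,0],[45,9],[47,15],[50,0]]
[[7,12],[14,19],[16,17],[20,18],[30,19],[42,0],[45,9],[47,15],[50,0]]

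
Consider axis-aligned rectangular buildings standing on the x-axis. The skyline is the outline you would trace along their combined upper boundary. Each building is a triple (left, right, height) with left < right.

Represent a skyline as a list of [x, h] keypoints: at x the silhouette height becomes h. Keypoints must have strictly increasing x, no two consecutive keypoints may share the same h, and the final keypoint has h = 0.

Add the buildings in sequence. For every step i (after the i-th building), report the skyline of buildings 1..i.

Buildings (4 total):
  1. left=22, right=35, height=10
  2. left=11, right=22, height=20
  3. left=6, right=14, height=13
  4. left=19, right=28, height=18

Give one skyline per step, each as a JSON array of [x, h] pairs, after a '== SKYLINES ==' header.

== SKYLINES ==
[[22,10],[35,0]]
[[11,20],[22,10],[35,0]]
[[6,13],[11,20],[22,10],[35,0]]
[[6,13],[11,20],[22,18],[28,10],[35,0]]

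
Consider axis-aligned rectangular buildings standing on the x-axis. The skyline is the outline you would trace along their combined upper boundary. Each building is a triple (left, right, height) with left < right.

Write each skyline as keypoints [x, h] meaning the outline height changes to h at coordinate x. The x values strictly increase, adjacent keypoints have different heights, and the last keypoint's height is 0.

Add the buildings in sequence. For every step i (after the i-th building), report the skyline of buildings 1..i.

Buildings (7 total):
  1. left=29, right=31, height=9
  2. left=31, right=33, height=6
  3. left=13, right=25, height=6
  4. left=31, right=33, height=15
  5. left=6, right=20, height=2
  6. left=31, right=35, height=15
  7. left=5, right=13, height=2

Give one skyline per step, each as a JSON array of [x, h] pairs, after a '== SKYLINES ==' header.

== SKYLINES ==
[[29,9],[31,0]]
[[29,9],[31,6],[33,0]]
[[13,6],[25,0],[29,9],[31,6],[33,0]]
[[13,6],[25,0],[29,9],[31,15],[33,0]]
[[6,2],[13,6],[25,0],[29,9],[31,15],[33,0]]
[[6,2],[13,6],[25,0],[29,9],[31,15],[35,0]]
[[5,2],[13,6],[25,0],[29,9],[31,15],[35,0]]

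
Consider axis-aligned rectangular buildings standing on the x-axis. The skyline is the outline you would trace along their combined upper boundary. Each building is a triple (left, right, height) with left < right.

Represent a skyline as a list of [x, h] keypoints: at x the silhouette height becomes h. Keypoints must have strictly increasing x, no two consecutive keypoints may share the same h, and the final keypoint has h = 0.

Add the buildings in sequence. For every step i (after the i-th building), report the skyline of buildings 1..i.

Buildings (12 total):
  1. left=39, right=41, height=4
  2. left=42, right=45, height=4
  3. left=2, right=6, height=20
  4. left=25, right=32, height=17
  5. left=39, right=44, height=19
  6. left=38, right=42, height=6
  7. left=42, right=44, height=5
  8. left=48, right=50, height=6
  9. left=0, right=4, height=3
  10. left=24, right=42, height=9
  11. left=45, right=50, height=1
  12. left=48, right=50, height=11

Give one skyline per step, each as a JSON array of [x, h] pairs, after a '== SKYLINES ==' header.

== SKYLINES ==
[[39,4],[41,0]]
[[39,4],[41,0],[42,4],[45,0]]
[[2,20],[6,0],[39,4],[41,0],[42,4],[45,0]]
[[2,20],[6,0],[25,17],[32,0],[39,4],[41,0],[42,4],[45,0]]
[[2,20],[6,0],[25,17],[32,0],[39,19],[44,4],[45,0]]
[[2,20],[6,0],[25,17],[32,0],[38,6],[39,19],[44,4],[45,0]]
[[2,20],[6,0],[25,17],[32,0],[38,6],[39,19],[44,4],[45,0]]
[[2,20],[6,0],[25,17],[32,0],[38,6],[39,19],[44,4],[45,0],[48,6],[50,0]]
[[0,3],[2,20],[6,0],[25,17],[32,0],[38,6],[39,19],[44,4],[45,0],[48,6],[50,0]]
[[0,3],[2,20],[6,0],[24,9],[25,17],[32,9],[39,19],[44,4],[45,0],[48,6],[50,0]]
[[0,3],[2,20],[6,0],[24,9],[25,17],[32,9],[39,19],[44,4],[45,1],[48,6],[50,0]]
[[0,3],[2,20],[6,0],[24,9],[25,17],[32,9],[39,19],[44,4],[45,1],[48,11],[50,0]]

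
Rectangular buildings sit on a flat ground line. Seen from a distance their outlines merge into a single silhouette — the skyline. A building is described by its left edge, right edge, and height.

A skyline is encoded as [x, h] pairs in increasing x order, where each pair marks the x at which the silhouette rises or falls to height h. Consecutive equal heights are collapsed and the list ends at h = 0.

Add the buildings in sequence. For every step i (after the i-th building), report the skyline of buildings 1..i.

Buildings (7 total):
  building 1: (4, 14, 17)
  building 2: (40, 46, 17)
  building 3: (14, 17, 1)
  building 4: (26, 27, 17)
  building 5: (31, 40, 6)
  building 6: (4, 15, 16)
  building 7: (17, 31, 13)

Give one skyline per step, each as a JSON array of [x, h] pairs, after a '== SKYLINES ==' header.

== SKYLINES ==
[[4,17],[14,0]]
[[4,17],[14,0],[40,17],[46,0]]
[[4,17],[14,1],[17,0],[40,17],[46,0]]
[[4,17],[14,1],[17,0],[26,17],[27,0],[40,17],[46,0]]
[[4,17],[14,1],[17,0],[26,17],[27,0],[31,6],[40,17],[46,0]]
[[4,17],[14,16],[15,1],[17,0],[26,17],[27,0],[31,6],[40,17],[46,0]]
[[4,17],[14,16],[15,1],[17,13],[26,17],[27,13],[31,6],[40,17],[46,0]]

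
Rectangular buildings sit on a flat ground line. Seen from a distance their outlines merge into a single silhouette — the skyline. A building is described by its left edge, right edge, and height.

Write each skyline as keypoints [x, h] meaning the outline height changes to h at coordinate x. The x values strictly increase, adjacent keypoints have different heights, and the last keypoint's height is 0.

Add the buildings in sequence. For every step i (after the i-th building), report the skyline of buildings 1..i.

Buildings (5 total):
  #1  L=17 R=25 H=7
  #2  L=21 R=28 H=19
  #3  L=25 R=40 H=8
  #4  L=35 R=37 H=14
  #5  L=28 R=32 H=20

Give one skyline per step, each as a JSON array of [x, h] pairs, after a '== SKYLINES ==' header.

== SKYLINES ==
[[17,7],[25,0]]
[[17,7],[21,19],[28,0]]
[[17,7],[21,19],[28,8],[40,0]]
[[17,7],[21,19],[28,8],[35,14],[37,8],[40,0]]
[[17,7],[21,19],[28,20],[32,8],[35,14],[37,8],[40,0]]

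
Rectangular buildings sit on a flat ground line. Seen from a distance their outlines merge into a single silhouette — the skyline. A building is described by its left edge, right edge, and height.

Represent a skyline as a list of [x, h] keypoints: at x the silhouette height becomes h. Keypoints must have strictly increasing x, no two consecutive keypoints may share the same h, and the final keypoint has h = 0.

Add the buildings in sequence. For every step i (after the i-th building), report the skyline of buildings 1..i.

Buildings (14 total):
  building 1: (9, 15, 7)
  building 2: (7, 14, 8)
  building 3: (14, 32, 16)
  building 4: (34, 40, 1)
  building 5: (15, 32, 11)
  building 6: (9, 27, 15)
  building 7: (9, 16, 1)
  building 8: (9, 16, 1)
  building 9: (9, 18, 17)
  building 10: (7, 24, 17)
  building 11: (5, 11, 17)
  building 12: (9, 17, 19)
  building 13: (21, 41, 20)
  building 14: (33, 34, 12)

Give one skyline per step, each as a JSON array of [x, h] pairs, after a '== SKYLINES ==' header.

== SKYLINES ==
[[9,7],[15,0]]
[[7,8],[14,7],[15,0]]
[[7,8],[14,16],[32,0]]
[[7,8],[14,16],[32,0],[34,1],[40,0]]
[[7,8],[14,16],[32,0],[34,1],[40,0]]
[[7,8],[9,15],[14,16],[32,0],[34,1],[40,0]]
[[7,8],[9,15],[14,16],[32,0],[34,1],[40,0]]
[[7,8],[9,15],[14,16],[32,0],[34,1],[40,0]]
[[7,8],[9,17],[18,16],[32,0],[34,1],[40,0]]
[[7,17],[24,16],[32,0],[34,1],[40,0]]
[[5,17],[24,16],[32,0],[34,1],[40,0]]
[[5,17],[9,19],[17,17],[24,16],[32,0],[34,1],[40,0]]
[[5,17],[9,19],[17,17],[21,20],[41,0]]
[[5,17],[9,19],[17,17],[21,20],[41,0]]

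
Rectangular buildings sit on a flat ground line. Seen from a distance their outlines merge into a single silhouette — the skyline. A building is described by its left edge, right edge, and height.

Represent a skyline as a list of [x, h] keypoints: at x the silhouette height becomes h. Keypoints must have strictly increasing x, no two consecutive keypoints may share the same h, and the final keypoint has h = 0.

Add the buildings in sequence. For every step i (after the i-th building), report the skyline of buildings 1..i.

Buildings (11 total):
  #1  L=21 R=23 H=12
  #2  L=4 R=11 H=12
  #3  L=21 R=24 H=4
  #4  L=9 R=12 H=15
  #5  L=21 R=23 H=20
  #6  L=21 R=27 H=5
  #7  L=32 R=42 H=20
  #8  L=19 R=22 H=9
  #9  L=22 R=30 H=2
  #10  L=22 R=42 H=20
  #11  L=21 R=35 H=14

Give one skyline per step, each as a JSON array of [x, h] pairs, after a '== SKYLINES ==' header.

== SKYLINES ==
[[21,12],[23,0]]
[[4,12],[11,0],[21,12],[23,0]]
[[4,12],[11,0],[21,12],[23,4],[24,0]]
[[4,12],[9,15],[12,0],[21,12],[23,4],[24,0]]
[[4,12],[9,15],[12,0],[21,20],[23,4],[24,0]]
[[4,12],[9,15],[12,0],[21,20],[23,5],[27,0]]
[[4,12],[9,15],[12,0],[21,20],[23,5],[27,0],[32,20],[42,0]]
[[4,12],[9,15],[12,0],[19,9],[21,20],[23,5],[27,0],[32,20],[42,0]]
[[4,12],[9,15],[12,0],[19,9],[21,20],[23,5],[27,2],[30,0],[32,20],[42,0]]
[[4,12],[9,15],[12,0],[19,9],[21,20],[42,0]]
[[4,12],[9,15],[12,0],[19,9],[21,20],[42,0]]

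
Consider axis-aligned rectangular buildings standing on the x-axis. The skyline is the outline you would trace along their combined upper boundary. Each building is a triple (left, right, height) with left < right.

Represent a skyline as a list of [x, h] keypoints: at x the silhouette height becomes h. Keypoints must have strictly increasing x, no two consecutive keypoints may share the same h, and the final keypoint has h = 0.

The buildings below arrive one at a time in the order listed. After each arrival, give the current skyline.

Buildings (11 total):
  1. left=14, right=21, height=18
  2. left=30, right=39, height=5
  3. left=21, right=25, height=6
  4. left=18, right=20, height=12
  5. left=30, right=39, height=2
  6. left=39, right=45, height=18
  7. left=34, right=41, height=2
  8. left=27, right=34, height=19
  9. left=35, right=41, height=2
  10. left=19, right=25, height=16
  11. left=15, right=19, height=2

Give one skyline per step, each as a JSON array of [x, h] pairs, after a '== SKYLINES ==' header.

== SKYLINES ==
[[14,18],[21,0]]
[[14,18],[21,0],[30,5],[39,0]]
[[14,18],[21,6],[25,0],[30,5],[39,0]]
[[14,18],[21,6],[25,0],[30,5],[39,0]]
[[14,18],[21,6],[25,0],[30,5],[39,0]]
[[14,18],[21,6],[25,0],[30,5],[39,18],[45,0]]
[[14,18],[21,6],[25,0],[30,5],[39,18],[45,0]]
[[14,18],[21,6],[25,0],[27,19],[34,5],[39,18],[45,0]]
[[14,18],[21,6],[25,0],[27,19],[34,5],[39,18],[45,0]]
[[14,18],[21,16],[25,0],[27,19],[34,5],[39,18],[45,0]]
[[14,18],[21,16],[25,0],[27,19],[34,5],[39,18],[45,0]]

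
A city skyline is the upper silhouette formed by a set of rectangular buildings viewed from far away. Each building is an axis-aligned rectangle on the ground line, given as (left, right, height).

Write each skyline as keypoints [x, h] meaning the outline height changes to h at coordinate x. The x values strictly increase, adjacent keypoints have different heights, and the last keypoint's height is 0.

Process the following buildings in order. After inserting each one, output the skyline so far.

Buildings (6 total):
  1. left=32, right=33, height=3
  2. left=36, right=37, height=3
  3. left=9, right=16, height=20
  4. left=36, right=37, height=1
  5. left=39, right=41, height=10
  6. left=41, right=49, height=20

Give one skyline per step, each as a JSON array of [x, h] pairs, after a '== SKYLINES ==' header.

== SKYLINES ==
[[32,3],[33,0]]
[[32,3],[33,0],[36,3],[37,0]]
[[9,20],[16,0],[32,3],[33,0],[36,3],[37,0]]
[[9,20],[16,0],[32,3],[33,0],[36,3],[37,0]]
[[9,20],[16,0],[32,3],[33,0],[36,3],[37,0],[39,10],[41,0]]
[[9,20],[16,0],[32,3],[33,0],[36,3],[37,0],[39,10],[41,20],[49,0]]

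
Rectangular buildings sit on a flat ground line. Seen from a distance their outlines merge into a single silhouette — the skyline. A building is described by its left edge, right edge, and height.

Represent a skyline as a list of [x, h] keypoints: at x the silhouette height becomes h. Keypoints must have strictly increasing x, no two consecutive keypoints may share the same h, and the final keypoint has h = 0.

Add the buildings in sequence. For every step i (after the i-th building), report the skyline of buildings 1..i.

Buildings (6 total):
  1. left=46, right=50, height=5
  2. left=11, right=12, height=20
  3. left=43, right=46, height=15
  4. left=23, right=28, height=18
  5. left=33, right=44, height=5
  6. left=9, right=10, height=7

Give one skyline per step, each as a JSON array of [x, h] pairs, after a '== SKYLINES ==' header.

== SKYLINES ==
[[46,5],[50,0]]
[[11,20],[12,0],[46,5],[50,0]]
[[11,20],[12,0],[43,15],[46,5],[50,0]]
[[11,20],[12,0],[23,18],[28,0],[43,15],[46,5],[50,0]]
[[11,20],[12,0],[23,18],[28,0],[33,5],[43,15],[46,5],[50,0]]
[[9,7],[10,0],[11,20],[12,0],[23,18],[28,0],[33,5],[43,15],[46,5],[50,0]]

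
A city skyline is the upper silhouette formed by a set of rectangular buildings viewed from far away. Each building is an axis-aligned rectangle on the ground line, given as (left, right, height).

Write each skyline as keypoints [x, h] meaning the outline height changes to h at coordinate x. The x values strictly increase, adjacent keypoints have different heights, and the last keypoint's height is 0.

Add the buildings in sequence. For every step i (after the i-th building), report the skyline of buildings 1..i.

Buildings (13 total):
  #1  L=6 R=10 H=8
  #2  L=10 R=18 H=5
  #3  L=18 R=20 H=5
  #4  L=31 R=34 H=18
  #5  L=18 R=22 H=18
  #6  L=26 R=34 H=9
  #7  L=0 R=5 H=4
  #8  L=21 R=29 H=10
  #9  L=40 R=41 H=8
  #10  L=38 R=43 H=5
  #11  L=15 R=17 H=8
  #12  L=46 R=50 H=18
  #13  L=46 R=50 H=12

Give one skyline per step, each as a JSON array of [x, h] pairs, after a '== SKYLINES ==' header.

== SKYLINES ==
[[6,8],[10,0]]
[[6,8],[10,5],[18,0]]
[[6,8],[10,5],[20,0]]
[[6,8],[10,5],[20,0],[31,18],[34,0]]
[[6,8],[10,5],[18,18],[22,0],[31,18],[34,0]]
[[6,8],[10,5],[18,18],[22,0],[26,9],[31,18],[34,0]]
[[0,4],[5,0],[6,8],[10,5],[18,18],[22,0],[26,9],[31,18],[34,0]]
[[0,4],[5,0],[6,8],[10,5],[18,18],[22,10],[29,9],[31,18],[34,0]]
[[0,4],[5,0],[6,8],[10,5],[18,18],[22,10],[29,9],[31,18],[34,0],[40,8],[41,0]]
[[0,4],[5,0],[6,8],[10,5],[18,18],[22,10],[29,9],[31,18],[34,0],[38,5],[40,8],[41,5],[43,0]]
[[0,4],[5,0],[6,8],[10,5],[15,8],[17,5],[18,18],[22,10],[29,9],[31,18],[34,0],[38,5],[40,8],[41,5],[43,0]]
[[0,4],[5,0],[6,8],[10,5],[15,8],[17,5],[18,18],[22,10],[29,9],[31,18],[34,0],[38,5],[40,8],[41,5],[43,0],[46,18],[50,0]]
[[0,4],[5,0],[6,8],[10,5],[15,8],[17,5],[18,18],[22,10],[29,9],[31,18],[34,0],[38,5],[40,8],[41,5],[43,0],[46,18],[50,0]]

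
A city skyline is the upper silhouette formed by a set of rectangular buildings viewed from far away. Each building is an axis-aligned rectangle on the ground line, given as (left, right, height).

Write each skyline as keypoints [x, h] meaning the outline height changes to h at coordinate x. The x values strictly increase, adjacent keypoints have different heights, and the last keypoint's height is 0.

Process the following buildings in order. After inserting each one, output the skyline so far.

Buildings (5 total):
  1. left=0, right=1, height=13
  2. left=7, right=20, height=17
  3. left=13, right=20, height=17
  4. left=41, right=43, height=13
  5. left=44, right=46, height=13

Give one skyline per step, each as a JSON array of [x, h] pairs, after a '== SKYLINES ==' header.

== SKYLINES ==
[[0,13],[1,0]]
[[0,13],[1,0],[7,17],[20,0]]
[[0,13],[1,0],[7,17],[20,0]]
[[0,13],[1,0],[7,17],[20,0],[41,13],[43,0]]
[[0,13],[1,0],[7,17],[20,0],[41,13],[43,0],[44,13],[46,0]]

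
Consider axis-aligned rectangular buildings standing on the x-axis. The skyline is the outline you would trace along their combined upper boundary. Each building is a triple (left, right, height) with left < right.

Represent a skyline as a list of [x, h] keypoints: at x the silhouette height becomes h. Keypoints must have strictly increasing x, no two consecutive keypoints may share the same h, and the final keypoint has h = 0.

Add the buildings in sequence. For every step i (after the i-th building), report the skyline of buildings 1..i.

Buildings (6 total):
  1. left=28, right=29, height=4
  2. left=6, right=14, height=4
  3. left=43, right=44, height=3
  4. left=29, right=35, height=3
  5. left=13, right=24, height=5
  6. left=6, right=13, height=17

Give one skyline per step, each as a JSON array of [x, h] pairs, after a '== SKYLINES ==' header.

== SKYLINES ==
[[28,4],[29,0]]
[[6,4],[14,0],[28,4],[29,0]]
[[6,4],[14,0],[28,4],[29,0],[43,3],[44,0]]
[[6,4],[14,0],[28,4],[29,3],[35,0],[43,3],[44,0]]
[[6,4],[13,5],[24,0],[28,4],[29,3],[35,0],[43,3],[44,0]]
[[6,17],[13,5],[24,0],[28,4],[29,3],[35,0],[43,3],[44,0]]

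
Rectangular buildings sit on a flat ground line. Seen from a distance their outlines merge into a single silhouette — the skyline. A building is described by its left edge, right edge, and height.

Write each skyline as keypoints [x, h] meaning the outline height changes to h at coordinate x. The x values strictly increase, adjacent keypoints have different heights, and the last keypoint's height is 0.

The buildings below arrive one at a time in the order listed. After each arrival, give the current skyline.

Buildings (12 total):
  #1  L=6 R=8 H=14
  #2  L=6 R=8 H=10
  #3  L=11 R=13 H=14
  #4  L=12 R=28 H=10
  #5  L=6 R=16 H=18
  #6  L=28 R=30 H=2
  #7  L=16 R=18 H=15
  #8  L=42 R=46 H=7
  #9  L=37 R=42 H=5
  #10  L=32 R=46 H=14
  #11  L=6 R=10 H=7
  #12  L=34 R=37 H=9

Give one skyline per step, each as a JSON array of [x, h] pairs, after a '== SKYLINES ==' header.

== SKYLINES ==
[[6,14],[8,0]]
[[6,14],[8,0]]
[[6,14],[8,0],[11,14],[13,0]]
[[6,14],[8,0],[11,14],[13,10],[28,0]]
[[6,18],[16,10],[28,0]]
[[6,18],[16,10],[28,2],[30,0]]
[[6,18],[16,15],[18,10],[28,2],[30,0]]
[[6,18],[16,15],[18,10],[28,2],[30,0],[42,7],[46,0]]
[[6,18],[16,15],[18,10],[28,2],[30,0],[37,5],[42,7],[46,0]]
[[6,18],[16,15],[18,10],[28,2],[30,0],[32,14],[46,0]]
[[6,18],[16,15],[18,10],[28,2],[30,0],[32,14],[46,0]]
[[6,18],[16,15],[18,10],[28,2],[30,0],[32,14],[46,0]]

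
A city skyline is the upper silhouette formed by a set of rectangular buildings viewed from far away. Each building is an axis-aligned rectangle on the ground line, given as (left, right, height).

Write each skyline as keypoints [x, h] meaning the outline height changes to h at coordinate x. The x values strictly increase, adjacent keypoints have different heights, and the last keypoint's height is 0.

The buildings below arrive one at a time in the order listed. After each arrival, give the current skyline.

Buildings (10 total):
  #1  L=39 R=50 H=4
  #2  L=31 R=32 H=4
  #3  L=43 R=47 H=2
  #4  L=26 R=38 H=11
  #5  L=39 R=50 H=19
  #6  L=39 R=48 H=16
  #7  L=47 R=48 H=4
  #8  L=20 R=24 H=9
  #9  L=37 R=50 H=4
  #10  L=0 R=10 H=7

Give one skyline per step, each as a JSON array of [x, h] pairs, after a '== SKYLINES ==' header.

== SKYLINES ==
[[39,4],[50,0]]
[[31,4],[32,0],[39,4],[50,0]]
[[31,4],[32,0],[39,4],[50,0]]
[[26,11],[38,0],[39,4],[50,0]]
[[26,11],[38,0],[39,19],[50,0]]
[[26,11],[38,0],[39,19],[50,0]]
[[26,11],[38,0],[39,19],[50,0]]
[[20,9],[24,0],[26,11],[38,0],[39,19],[50,0]]
[[20,9],[24,0],[26,11],[38,4],[39,19],[50,0]]
[[0,7],[10,0],[20,9],[24,0],[26,11],[38,4],[39,19],[50,0]]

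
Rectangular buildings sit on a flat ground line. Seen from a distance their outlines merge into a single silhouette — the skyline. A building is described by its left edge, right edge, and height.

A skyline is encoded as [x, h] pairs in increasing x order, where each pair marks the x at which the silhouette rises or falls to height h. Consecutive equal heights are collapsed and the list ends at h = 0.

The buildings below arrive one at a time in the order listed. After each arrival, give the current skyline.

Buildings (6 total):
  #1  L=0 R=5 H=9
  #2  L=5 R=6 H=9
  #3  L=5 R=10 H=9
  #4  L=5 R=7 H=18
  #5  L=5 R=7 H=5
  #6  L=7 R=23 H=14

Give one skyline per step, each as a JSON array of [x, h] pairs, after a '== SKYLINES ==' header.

== SKYLINES ==
[[0,9],[5,0]]
[[0,9],[6,0]]
[[0,9],[10,0]]
[[0,9],[5,18],[7,9],[10,0]]
[[0,9],[5,18],[7,9],[10,0]]
[[0,9],[5,18],[7,14],[23,0]]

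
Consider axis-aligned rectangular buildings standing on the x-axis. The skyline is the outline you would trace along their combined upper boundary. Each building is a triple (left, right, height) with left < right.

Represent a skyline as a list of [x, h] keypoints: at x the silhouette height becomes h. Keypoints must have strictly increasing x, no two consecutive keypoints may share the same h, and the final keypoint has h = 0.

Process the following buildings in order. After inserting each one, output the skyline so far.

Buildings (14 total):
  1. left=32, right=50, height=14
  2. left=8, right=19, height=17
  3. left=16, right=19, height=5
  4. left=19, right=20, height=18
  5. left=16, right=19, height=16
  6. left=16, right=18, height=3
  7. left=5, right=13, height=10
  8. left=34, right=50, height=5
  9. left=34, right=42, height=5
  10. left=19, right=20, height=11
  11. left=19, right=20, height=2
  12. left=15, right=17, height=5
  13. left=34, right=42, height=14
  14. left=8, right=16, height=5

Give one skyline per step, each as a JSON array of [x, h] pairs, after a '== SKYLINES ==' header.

== SKYLINES ==
[[32,14],[50,0]]
[[8,17],[19,0],[32,14],[50,0]]
[[8,17],[19,0],[32,14],[50,0]]
[[8,17],[19,18],[20,0],[32,14],[50,0]]
[[8,17],[19,18],[20,0],[32,14],[50,0]]
[[8,17],[19,18],[20,0],[32,14],[50,0]]
[[5,10],[8,17],[19,18],[20,0],[32,14],[50,0]]
[[5,10],[8,17],[19,18],[20,0],[32,14],[50,0]]
[[5,10],[8,17],[19,18],[20,0],[32,14],[50,0]]
[[5,10],[8,17],[19,18],[20,0],[32,14],[50,0]]
[[5,10],[8,17],[19,18],[20,0],[32,14],[50,0]]
[[5,10],[8,17],[19,18],[20,0],[32,14],[50,0]]
[[5,10],[8,17],[19,18],[20,0],[32,14],[50,0]]
[[5,10],[8,17],[19,18],[20,0],[32,14],[50,0]]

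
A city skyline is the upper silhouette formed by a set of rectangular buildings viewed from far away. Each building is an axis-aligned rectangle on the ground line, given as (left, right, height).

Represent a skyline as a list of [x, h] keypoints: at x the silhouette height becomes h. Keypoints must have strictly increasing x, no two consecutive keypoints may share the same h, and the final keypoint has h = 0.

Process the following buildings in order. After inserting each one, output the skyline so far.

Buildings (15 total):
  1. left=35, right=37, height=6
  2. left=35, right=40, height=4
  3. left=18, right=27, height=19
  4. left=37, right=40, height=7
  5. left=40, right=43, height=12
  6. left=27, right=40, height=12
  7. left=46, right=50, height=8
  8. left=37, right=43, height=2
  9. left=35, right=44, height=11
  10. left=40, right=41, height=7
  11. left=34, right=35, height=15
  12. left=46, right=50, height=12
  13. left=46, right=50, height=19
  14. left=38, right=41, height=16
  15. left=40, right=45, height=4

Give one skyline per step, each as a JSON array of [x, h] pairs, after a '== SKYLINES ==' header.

== SKYLINES ==
[[35,6],[37,0]]
[[35,6],[37,4],[40,0]]
[[18,19],[27,0],[35,6],[37,4],[40,0]]
[[18,19],[27,0],[35,6],[37,7],[40,0]]
[[18,19],[27,0],[35,6],[37,7],[40,12],[43,0]]
[[18,19],[27,12],[43,0]]
[[18,19],[27,12],[43,0],[46,8],[50,0]]
[[18,19],[27,12],[43,0],[46,8],[50,0]]
[[18,19],[27,12],[43,11],[44,0],[46,8],[50,0]]
[[18,19],[27,12],[43,11],[44,0],[46,8],[50,0]]
[[18,19],[27,12],[34,15],[35,12],[43,11],[44,0],[46,8],[50,0]]
[[18,19],[27,12],[34,15],[35,12],[43,11],[44,0],[46,12],[50,0]]
[[18,19],[27,12],[34,15],[35,12],[43,11],[44,0],[46,19],[50,0]]
[[18,19],[27,12],[34,15],[35,12],[38,16],[41,12],[43,11],[44,0],[46,19],[50,0]]
[[18,19],[27,12],[34,15],[35,12],[38,16],[41,12],[43,11],[44,4],[45,0],[46,19],[50,0]]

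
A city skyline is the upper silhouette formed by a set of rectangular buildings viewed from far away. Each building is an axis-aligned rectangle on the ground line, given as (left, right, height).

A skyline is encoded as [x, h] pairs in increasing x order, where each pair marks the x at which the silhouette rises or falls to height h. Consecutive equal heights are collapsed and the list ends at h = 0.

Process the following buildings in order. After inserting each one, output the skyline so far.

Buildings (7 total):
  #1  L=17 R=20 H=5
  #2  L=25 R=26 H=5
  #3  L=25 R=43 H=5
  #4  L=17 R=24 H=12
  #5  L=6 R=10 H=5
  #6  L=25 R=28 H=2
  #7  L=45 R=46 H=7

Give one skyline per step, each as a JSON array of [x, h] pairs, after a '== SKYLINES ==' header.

== SKYLINES ==
[[17,5],[20,0]]
[[17,5],[20,0],[25,5],[26,0]]
[[17,5],[20,0],[25,5],[43,0]]
[[17,12],[24,0],[25,5],[43,0]]
[[6,5],[10,0],[17,12],[24,0],[25,5],[43,0]]
[[6,5],[10,0],[17,12],[24,0],[25,5],[43,0]]
[[6,5],[10,0],[17,12],[24,0],[25,5],[43,0],[45,7],[46,0]]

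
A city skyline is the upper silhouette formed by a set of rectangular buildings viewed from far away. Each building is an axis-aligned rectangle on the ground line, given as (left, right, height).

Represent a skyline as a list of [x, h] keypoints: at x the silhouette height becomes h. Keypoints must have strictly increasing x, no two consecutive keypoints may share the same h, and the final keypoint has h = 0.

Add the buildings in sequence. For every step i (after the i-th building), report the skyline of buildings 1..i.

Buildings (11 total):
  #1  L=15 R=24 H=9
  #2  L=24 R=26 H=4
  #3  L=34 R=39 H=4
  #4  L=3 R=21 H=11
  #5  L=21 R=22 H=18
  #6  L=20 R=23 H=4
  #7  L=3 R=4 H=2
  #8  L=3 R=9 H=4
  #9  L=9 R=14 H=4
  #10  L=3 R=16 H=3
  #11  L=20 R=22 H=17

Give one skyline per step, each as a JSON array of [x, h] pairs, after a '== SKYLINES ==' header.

== SKYLINES ==
[[15,9],[24,0]]
[[15,9],[24,4],[26,0]]
[[15,9],[24,4],[26,0],[34,4],[39,0]]
[[3,11],[21,9],[24,4],[26,0],[34,4],[39,0]]
[[3,11],[21,18],[22,9],[24,4],[26,0],[34,4],[39,0]]
[[3,11],[21,18],[22,9],[24,4],[26,0],[34,4],[39,0]]
[[3,11],[21,18],[22,9],[24,4],[26,0],[34,4],[39,0]]
[[3,11],[21,18],[22,9],[24,4],[26,0],[34,4],[39,0]]
[[3,11],[21,18],[22,9],[24,4],[26,0],[34,4],[39,0]]
[[3,11],[21,18],[22,9],[24,4],[26,0],[34,4],[39,0]]
[[3,11],[20,17],[21,18],[22,9],[24,4],[26,0],[34,4],[39,0]]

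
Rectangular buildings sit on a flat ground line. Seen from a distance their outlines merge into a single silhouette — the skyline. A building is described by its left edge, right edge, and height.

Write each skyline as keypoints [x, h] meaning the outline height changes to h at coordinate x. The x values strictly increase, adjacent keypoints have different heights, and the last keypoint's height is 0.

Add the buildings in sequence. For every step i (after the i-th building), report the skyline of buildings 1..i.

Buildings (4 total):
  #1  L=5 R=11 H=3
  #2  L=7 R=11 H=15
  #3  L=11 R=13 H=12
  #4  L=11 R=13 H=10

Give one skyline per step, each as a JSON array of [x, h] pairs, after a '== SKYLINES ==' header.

== SKYLINES ==
[[5,3],[11,0]]
[[5,3],[7,15],[11,0]]
[[5,3],[7,15],[11,12],[13,0]]
[[5,3],[7,15],[11,12],[13,0]]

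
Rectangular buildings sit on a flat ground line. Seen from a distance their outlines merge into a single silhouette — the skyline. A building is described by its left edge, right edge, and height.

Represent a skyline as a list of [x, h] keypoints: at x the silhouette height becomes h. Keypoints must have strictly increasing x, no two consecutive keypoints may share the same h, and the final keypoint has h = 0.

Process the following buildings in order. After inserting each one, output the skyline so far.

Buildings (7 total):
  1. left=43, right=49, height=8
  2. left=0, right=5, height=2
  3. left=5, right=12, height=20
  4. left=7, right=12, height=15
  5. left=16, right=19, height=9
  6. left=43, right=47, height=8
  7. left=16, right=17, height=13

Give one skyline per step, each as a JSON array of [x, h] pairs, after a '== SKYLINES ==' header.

== SKYLINES ==
[[43,8],[49,0]]
[[0,2],[5,0],[43,8],[49,0]]
[[0,2],[5,20],[12,0],[43,8],[49,0]]
[[0,2],[5,20],[12,0],[43,8],[49,0]]
[[0,2],[5,20],[12,0],[16,9],[19,0],[43,8],[49,0]]
[[0,2],[5,20],[12,0],[16,9],[19,0],[43,8],[49,0]]
[[0,2],[5,20],[12,0],[16,13],[17,9],[19,0],[43,8],[49,0]]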